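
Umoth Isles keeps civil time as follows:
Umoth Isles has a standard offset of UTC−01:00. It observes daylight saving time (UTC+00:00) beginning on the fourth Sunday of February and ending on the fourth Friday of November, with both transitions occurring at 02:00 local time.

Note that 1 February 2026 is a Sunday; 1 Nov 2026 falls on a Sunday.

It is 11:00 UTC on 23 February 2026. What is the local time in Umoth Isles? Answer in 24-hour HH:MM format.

11:00

1 February 2026 is a Sunday, so the first Sunday is February 1 and the fourth is February 22.
1 November 2026 is a Sunday, so the first Friday is November 6 and the fourth is November 27.
At the standard offset (UTC−01:00), 11:00 UTC − 1h = 10:00 Umoth Isles standard time.
The standard-time date in Umoth Isles, 23 February 2026, falls between 22 February and 27 November, so daylight saving is in effect and Umoth Isles is at UTC+00:00.
11:00 UTC + 0h = 11:00 local.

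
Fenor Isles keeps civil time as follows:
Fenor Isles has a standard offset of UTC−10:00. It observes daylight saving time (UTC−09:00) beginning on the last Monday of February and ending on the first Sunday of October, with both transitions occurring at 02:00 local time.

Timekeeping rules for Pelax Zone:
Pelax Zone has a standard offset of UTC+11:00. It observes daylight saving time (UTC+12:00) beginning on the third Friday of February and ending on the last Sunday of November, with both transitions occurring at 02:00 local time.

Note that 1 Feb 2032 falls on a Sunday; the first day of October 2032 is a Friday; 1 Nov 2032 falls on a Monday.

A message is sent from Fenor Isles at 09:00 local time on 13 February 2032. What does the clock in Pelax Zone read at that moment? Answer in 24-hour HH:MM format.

06:00

1 February 2032 is a Sunday, so Mondays fall on 2, 9, 16, 23; the last is February 23.
1 October 2032 is a Friday, so the first Sunday is October 3.
Daylight saving runs 23 February – 3 October; 13 February 2032 is outside that window, so Fenor Isles is on standard time at UTC−10:00.
09:00 Fenor Isles + 10h = 19:00 UTC.
1 February 2032 is a Sunday, so the first Friday is February 6 and the third is February 20.
1 November 2032 is a Monday, so Sundays fall on 7, 14, 21, 28; the last is November 28.
At the standard offset (UTC+11:00), 19:00 UTC + 11h = 06:00 Pelax Zone standard time (rolling into the next day, 14 February 2032).
The standard-time date in Pelax Zone, 14 February 2032, does not fall between 20 February and 28 November, so daylight saving is not in effect and Pelax Zone is at UTC+11:00.
19:00 UTC + 11h = 06:00 Pelax Zone (rolling into the next day, 14 February 2032).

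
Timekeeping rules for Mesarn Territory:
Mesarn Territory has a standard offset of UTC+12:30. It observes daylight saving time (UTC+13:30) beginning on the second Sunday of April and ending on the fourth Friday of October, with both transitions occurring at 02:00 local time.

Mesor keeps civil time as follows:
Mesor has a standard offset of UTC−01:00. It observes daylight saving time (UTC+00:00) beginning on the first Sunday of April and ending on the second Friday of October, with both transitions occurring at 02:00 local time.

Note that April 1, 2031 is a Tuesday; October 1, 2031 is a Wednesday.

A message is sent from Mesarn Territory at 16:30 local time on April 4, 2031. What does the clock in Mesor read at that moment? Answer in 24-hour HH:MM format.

1 April 2031 is a Tuesday, so the first Sunday is April 6 and the second is April 13.
1 October 2031 is a Wednesday, so the first Friday is October 3 and the fourth is October 24.
Daylight saving runs 13 April – 24 October; April 4, 2031 is outside that window, so Mesarn Territory is on standard time at UTC+12:30.
16:30 Mesarn Territory − 12h30m = 04:00 UTC.
1 April 2031 is a Tuesday, so the first Sunday is April 6.
1 October 2031 is a Wednesday, so the first Friday is October 3 and the second is October 10.
At the standard offset (UTC−01:00), 04:00 UTC − 1h = 03:00 Mesor standard time.
The standard-time date in Mesor, April 4, 2031, is outside the daylight-saving period (6 April – 10 October), so Mesor is on standard time, UTC−01:00.
04:00 UTC − 1h = 03:00 Mesor.

03:00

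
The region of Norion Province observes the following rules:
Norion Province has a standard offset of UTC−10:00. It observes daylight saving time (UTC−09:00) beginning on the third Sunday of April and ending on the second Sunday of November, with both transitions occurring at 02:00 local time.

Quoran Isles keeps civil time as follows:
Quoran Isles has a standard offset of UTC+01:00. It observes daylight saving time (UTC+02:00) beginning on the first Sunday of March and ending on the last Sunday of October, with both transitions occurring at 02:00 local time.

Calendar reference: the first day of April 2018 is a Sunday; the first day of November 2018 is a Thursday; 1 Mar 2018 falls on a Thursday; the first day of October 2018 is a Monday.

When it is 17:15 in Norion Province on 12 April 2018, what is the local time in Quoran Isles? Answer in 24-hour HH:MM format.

1 April 2018 is a Sunday, so the first Sunday is April 1 and the third is April 15.
1 November 2018 is a Thursday, so the first Sunday is November 4 and the second is November 11.
12 April 2018 does not fall between 15 April and 11 November, so daylight saving is not in effect and Norion Province is at UTC−10:00.
17:15 Norion Province + 10h = 03:15 UTC (rolling into the next day, 13 April 2018).
1 March 2018 is a Thursday, so the first Sunday is March 4.
1 October 2018 is a Monday, so Sundays fall on 7, 14, 21, 28; the last is October 28.
At the standard offset (UTC+01:00), 03:15 UTC + 1h = 04:15 Quoran Isles standard time.
The standard-time date in Quoran Isles, 13 April 2018, falls between 4 March and 28 October, so daylight saving is in effect and Quoran Isles is at UTC+02:00.
03:15 UTC + 2h = 05:15 Quoran Isles.

05:15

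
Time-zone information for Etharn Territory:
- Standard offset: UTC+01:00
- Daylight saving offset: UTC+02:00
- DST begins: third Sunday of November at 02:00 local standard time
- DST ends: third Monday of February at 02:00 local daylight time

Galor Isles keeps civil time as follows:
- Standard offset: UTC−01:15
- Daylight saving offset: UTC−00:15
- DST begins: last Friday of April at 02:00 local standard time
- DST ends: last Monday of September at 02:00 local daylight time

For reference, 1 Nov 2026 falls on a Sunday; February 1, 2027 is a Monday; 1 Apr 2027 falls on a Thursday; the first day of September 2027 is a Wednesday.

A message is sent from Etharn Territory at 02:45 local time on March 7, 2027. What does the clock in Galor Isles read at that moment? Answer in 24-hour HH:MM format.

00:30

1 November 2026 is a Sunday, so the first Sunday is November 1 and the third is November 15.
1 February 2027 is a Monday, so the first Monday is February 1 and the third is February 15.
March 7, 2027 is outside the daylight-saving period (15 November 2026 – 15 February 2027), so Etharn Territory is on standard time, UTC+01:00.
02:45 Etharn Territory − 1h = 01:45 UTC.
1 April 2027 is a Thursday, so Fridays fall on 2, 9, 16, 23, 30; the last is April 30.
1 September 2027 is a Wednesday, so Mondays fall on 6, 13, 20, 27; the last is September 27.
At the standard offset (UTC−01:15), 01:45 UTC − 1h15m = 00:30 Galor Isles standard time.
The standard-time date in Galor Isles, March 7, 2027, does not fall between 30 April and 27 September, so daylight saving is not in effect and Galor Isles is at UTC−01:15.
01:45 UTC − 1h15m = 00:30 Galor Isles.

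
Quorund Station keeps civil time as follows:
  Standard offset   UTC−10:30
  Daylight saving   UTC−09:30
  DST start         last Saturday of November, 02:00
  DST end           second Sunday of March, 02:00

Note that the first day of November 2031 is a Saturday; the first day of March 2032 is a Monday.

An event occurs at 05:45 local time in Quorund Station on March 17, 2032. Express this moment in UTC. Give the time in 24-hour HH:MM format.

1 November 2031 is a Saturday, so Saturdays fall on 1, 8, 15, 22, 29; the last is November 29.
1 March 2032 is a Monday, so the first Sunday is March 7 and the second is March 14.
Daylight saving runs 29 November 2031 – 14 March 2032; March 17, 2032 is outside that window, so Quorund Station is on standard time at UTC−10:30.
05:45 local + 10h30m = 16:15 UTC.

16:15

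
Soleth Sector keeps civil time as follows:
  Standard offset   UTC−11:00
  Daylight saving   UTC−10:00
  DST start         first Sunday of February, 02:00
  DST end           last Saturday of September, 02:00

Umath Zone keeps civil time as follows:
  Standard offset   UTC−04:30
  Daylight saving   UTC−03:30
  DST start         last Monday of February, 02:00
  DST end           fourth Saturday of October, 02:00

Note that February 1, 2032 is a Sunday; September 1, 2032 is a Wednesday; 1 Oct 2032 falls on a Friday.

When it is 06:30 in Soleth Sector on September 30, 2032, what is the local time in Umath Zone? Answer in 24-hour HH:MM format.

14:00

1 February 2032 is a Sunday, so the first Sunday is February 1.
1 September 2032 is a Wednesday, so Saturdays fall on 4, 11, 18, 25; the last is September 25.
September 30, 2032 is outside the daylight-saving period (1 February – 25 September), so Soleth Sector is on standard time, UTC−11:00.
06:30 Soleth Sector + 11h = 17:30 UTC.
1 February 2032 is a Sunday, so Mondays fall on 2, 9, 16, 23; the last is February 23.
1 October 2032 is a Friday, so the first Saturday is October 2 and the fourth is October 23.
At the standard offset (UTC−04:30), 17:30 UTC − 4h30m = 13:00 Umath Zone standard time.
The standard-time date in Umath Zone, September 30, 2032, lies within the daylight-saving period (23 February – 23 October), so Umath Zone is on daylight time, UTC−03:30.
17:30 UTC − 3h30m = 14:00 Umath Zone.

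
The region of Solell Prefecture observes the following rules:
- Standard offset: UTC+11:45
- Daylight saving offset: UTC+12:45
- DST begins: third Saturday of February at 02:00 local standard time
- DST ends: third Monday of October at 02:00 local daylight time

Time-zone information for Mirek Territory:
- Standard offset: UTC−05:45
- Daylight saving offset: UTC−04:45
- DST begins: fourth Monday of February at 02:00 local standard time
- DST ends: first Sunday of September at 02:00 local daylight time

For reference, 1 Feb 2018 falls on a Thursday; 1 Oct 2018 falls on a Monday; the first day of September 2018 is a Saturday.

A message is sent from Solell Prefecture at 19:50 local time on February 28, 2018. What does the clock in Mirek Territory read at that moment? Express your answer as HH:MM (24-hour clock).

1 February 2018 is a Thursday, so the first Saturday is February 3 and the third is February 17.
1 October 2018 is a Monday, so the first Monday is October 1 and the third is October 15.
February 28, 2018 lies within the daylight-saving period (17 February – 15 October), so Solell Prefecture is on daylight time, UTC+12:45.
19:50 Solell Prefecture − 12h45m = 07:05 UTC.
1 February 2018 is a Thursday, so the first Monday is February 5 and the fourth is February 26.
1 September 2018 is a Saturday, so the first Sunday is September 2.
At the standard offset (UTC−05:45), 07:05 UTC − 5h45m = 01:20 Mirek Territory standard time.
Daylight saving runs 26 February – 2 September; the standard-time date in Mirek Territory, February 28, 2018, is inside that window, so Mirek Territory is at UTC−04:45.
07:05 UTC − 4h45m = 02:20 Mirek Territory.

02:20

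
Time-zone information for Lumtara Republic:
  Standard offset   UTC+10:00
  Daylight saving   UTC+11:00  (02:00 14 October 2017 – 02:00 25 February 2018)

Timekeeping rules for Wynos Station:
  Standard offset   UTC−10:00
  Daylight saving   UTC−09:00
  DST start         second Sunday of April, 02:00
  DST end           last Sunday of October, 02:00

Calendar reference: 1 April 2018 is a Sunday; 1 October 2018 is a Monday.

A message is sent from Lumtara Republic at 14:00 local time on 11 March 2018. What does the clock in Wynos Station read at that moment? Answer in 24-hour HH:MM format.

18:00

11 March 2018 does not fall between 14 October 2017 and 25 February 2018, so daylight saving is not in effect and Lumtara Republic is at UTC+10:00.
14:00 Lumtara Republic − 10h = 04:00 UTC.
1 April 2018 is a Sunday, so the first Sunday is April 1 and the second is April 8.
1 October 2018 is a Monday, so Sundays fall on 7, 14, 21, 28; the last is October 28.
At the standard offset (UTC−10:00), 04:00 UTC − 10h = 18:00 Wynos Station standard time (rolling into the previous day, 10 March 2018).
The standard-time date in Wynos Station, 10 March 2018, does not fall between 8 April and 28 October, so daylight saving is not in effect and Wynos Station is at UTC−10:00.
04:00 UTC − 10h = 18:00 Wynos Station (rolling into the previous day, 10 March 2018).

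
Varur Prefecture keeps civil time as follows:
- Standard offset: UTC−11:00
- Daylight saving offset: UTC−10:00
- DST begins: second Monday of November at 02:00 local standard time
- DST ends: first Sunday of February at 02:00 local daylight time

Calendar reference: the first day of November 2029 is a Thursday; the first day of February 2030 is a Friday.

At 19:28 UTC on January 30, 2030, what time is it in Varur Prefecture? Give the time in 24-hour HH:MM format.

09:28

1 November 2029 is a Thursday, so the first Monday is November 5 and the second is November 12.
1 February 2030 is a Friday, so the first Sunday is February 3.
At the standard offset (UTC−11:00), 19:28 UTC − 11h = 08:28 Varur Prefecture standard time.
The standard-time date in Varur Prefecture, January 30, 2030, falls between 12 November 2029 and 3 February 2030, so daylight saving is in effect and Varur Prefecture is at UTC−10:00.
19:28 UTC − 10h = 09:28 local.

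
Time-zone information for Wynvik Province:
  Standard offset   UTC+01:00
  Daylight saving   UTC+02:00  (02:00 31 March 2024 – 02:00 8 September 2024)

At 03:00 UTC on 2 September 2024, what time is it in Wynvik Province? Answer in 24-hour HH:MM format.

At the standard offset (UTC+01:00), 03:00 UTC + 1h = 04:00 Wynvik Province standard time.
The standard-time date in Wynvik Province, 2 September 2024, lies within the daylight-saving period (31 March – 8 September), so Wynvik Province is on daylight time, UTC+02:00.
03:00 UTC + 2h = 05:00 local.

05:00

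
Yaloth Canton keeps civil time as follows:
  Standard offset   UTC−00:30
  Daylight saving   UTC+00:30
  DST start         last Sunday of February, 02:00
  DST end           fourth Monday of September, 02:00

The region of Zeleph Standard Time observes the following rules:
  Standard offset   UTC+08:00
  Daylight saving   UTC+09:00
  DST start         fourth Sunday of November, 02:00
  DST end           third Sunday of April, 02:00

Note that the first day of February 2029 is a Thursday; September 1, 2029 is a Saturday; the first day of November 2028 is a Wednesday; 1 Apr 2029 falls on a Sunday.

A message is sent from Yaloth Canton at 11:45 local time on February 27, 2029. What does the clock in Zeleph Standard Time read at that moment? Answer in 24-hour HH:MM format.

20:15

1 February 2029 is a Thursday, so Sundays fall on 4, 11, 18, 25; the last is February 25.
1 September 2029 is a Saturday, so the first Monday is September 3 and the fourth is September 24.
Daylight saving runs 25 February – 24 September; February 27, 2029 is inside that window, so Yaloth Canton is at UTC+00:30.
11:45 Yaloth Canton − 0h30m = 11:15 UTC.
1 November 2028 is a Wednesday, so the first Sunday is November 5 and the fourth is November 26.
1 April 2029 is a Sunday, so the first Sunday is April 1 and the third is April 15.
At the standard offset (UTC+08:00), 11:15 UTC + 8h = 19:15 Zeleph Standard Time standard time.
The standard-time date in Zeleph Standard Time, February 27, 2029, falls between 26 November 2028 and 15 April 2029, so daylight saving is in effect and Zeleph Standard Time is at UTC+09:00.
11:15 UTC + 9h = 20:15 Zeleph Standard Time.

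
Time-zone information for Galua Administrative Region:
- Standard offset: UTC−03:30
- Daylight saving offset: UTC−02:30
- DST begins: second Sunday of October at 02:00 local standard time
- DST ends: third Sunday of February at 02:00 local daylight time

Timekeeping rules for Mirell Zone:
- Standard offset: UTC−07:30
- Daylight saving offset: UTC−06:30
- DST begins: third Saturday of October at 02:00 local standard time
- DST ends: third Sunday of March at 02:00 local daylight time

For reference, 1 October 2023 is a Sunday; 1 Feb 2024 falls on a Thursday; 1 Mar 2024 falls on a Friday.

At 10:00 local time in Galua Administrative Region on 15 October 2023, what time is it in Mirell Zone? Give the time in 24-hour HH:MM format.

1 October 2023 is a Sunday, so the first Sunday is October 1 and the second is October 8.
1 February 2024 is a Thursday, so the first Sunday is February 4 and the third is February 18.
15 October 2023 lies within the daylight-saving period (8 October 2023 – 18 February 2024), so Galua Administrative Region is on daylight time, UTC−02:30.
10:00 Galua Administrative Region + 2h30m = 12:30 UTC.
1 October 2023 is a Sunday, so the first Saturday is October 7 and the third is October 21.
1 March 2024 is a Friday, so the first Sunday is March 3 and the third is March 17.
At the standard offset (UTC−07:30), 12:30 UTC − 7h30m = 05:00 Mirell Zone standard time.
The standard-time date in Mirell Zone, 15 October 2023, is outside the daylight-saving period (21 October 2023 – 17 March 2024), so Mirell Zone is on standard time, UTC−07:30.
12:30 UTC − 7h30m = 05:00 Mirell Zone.

05:00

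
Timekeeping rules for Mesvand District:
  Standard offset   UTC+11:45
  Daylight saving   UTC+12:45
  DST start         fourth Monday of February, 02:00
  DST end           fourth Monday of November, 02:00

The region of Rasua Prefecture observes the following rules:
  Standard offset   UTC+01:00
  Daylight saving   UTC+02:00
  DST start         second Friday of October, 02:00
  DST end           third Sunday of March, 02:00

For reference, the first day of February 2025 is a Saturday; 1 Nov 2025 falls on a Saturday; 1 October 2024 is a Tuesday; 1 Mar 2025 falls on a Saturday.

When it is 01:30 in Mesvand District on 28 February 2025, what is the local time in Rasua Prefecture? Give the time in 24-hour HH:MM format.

14:45

1 February 2025 is a Saturday, so the first Monday is February 3 and the fourth is February 24.
1 November 2025 is a Saturday, so the first Monday is November 3 and the fourth is November 24.
28 February 2025 falls between 24 February and 24 November, so daylight saving is in effect and Mesvand District is at UTC+12:45.
01:30 Mesvand District − 12h45m = 12:45 UTC (rolling into the previous day, 27 February 2025).
1 October 2024 is a Tuesday, so the first Friday is October 4 and the second is October 11.
1 March 2025 is a Saturday, so the first Sunday is March 2 and the third is March 16.
At the standard offset (UTC+01:00), 12:45 UTC + 1h = 13:45 Rasua Prefecture standard time.
The standard-time date in Rasua Prefecture, 27 February 2025, falls between 11 October 2024 and 16 March 2025, so daylight saving is in effect and Rasua Prefecture is at UTC+02:00.
12:45 UTC + 2h = 14:45 Rasua Prefecture.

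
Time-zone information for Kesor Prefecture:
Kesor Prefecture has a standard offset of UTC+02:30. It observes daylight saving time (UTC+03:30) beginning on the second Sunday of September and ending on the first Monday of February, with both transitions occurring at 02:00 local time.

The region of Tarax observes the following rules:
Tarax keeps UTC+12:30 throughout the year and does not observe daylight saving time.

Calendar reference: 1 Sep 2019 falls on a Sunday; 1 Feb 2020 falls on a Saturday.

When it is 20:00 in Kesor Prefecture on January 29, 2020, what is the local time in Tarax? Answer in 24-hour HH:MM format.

1 September 2019 is a Sunday, so the first Sunday is September 1 and the second is September 8.
1 February 2020 is a Saturday, so the first Monday is February 3.
Daylight saving runs 8 September 2019 – 3 February 2020; January 29, 2020 is inside that window, so Kesor Prefecture is at UTC+03:30.
20:00 Kesor Prefecture − 3h30m = 16:30 UTC.
Tarax stays on UTC+12:30 all year.
16:30 UTC + 12h30m = 05:00 Tarax (rolling into the next day, 30 January 2020).

05:00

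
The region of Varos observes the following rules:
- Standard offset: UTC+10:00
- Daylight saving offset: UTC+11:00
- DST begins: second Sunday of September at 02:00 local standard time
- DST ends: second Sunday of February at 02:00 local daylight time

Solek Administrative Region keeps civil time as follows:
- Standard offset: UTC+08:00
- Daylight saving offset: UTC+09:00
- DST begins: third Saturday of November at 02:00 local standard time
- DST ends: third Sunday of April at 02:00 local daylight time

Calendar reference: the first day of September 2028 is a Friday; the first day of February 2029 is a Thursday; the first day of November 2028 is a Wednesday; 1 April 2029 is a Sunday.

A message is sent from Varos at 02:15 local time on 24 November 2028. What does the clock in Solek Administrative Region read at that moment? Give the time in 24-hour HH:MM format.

00:15

1 September 2028 is a Friday, so the first Sunday is September 3 and the second is September 10.
1 February 2029 is a Thursday, so the first Sunday is February 4 and the second is February 11.
24 November 2028 lies within the daylight-saving period (10 September 2028 – 11 February 2029), so Varos is on daylight time, UTC+11:00.
02:15 Varos − 11h = 15:15 UTC (rolling into the previous day, 23 November 2028).
1 November 2028 is a Wednesday, so the first Saturday is November 4 and the third is November 18.
1 April 2029 is a Sunday, so the first Sunday is April 1 and the third is April 15.
At the standard offset (UTC+08:00), 15:15 UTC + 8h = 23:15 Solek Administrative Region standard time.
Daylight saving runs 18 November 2028 – 15 April 2029; the standard-time date in Solek Administrative Region, 23 November 2028, is inside that window, so Solek Administrative Region is at UTC+09:00.
15:15 UTC + 9h = 00:15 Solek Administrative Region (rolling into the next day, 24 November 2028).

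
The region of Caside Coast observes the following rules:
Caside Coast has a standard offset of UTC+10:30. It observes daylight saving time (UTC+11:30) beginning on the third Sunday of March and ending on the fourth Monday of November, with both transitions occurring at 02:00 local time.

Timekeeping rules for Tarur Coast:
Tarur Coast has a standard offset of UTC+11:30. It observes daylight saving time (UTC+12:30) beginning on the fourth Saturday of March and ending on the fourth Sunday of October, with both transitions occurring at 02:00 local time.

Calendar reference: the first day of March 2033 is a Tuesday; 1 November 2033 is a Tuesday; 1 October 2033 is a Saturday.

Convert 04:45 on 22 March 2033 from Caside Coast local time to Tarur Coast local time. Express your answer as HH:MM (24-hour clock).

04:45

1 March 2033 is a Tuesday, so the first Sunday is March 6 and the third is March 20.
1 November 2033 is a Tuesday, so the first Monday is November 7 and the fourth is November 28.
22 March 2033 lies within the daylight-saving period (20 March – 28 November), so Caside Coast is on daylight time, UTC+11:30.
04:45 Caside Coast − 11h30m = 17:15 UTC (rolling into the previous day, 21 March 2033).
1 March 2033 is a Tuesday, so the first Saturday is March 5 and the fourth is March 26.
1 October 2033 is a Saturday, so the first Sunday is October 2 and the fourth is October 23.
At the standard offset (UTC+11:30), 17:15 UTC + 11h30m = 04:45 Tarur Coast standard time (rolling into the next day, 22 March 2033).
The standard-time date in Tarur Coast, 22 March 2033, does not fall between 26 March and 23 October, so daylight saving is not in effect and Tarur Coast is at UTC+11:30.
17:15 UTC + 11h30m = 04:45 Tarur Coast (rolling into the next day, 22 March 2033).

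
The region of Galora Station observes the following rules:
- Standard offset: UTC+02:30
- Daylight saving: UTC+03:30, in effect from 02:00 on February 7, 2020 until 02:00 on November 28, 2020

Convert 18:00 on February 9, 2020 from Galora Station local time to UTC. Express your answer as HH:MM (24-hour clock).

14:30

February 9, 2020 falls between 7 February and 28 November, so daylight saving is in effect and Galora Station is at UTC+03:30.
18:00 local − 3h30m = 14:30 UTC.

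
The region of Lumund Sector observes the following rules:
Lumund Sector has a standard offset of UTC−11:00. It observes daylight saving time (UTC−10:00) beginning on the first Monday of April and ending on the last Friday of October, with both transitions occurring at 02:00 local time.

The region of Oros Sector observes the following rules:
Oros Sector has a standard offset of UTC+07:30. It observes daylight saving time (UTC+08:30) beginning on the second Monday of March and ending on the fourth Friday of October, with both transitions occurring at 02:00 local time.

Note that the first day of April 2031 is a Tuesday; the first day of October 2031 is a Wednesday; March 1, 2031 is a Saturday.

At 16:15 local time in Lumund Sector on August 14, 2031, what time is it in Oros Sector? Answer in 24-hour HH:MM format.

10:45

1 April 2031 is a Tuesday, so the first Monday is April 7.
1 October 2031 is a Wednesday, so Fridays fall on 3, 10, 17, 24, 31; the last is October 31.
August 14, 2031 lies within the daylight-saving period (7 April – 31 October), so Lumund Sector is on daylight time, UTC−10:00.
16:15 Lumund Sector + 10h = 02:15 UTC (rolling into the next day, 15 August 2031).
1 March 2031 is a Saturday, so the first Monday is March 3 and the second is March 10.
1 October 2031 is a Wednesday, so the first Friday is October 3 and the fourth is October 24.
At the standard offset (UTC+07:30), 02:15 UTC + 7h30m = 09:45 Oros Sector standard time.
The standard-time date in Oros Sector, August 15, 2031, falls between 10 March and 24 October, so daylight saving is in effect and Oros Sector is at UTC+08:30.
02:15 UTC + 8h30m = 10:45 Oros Sector.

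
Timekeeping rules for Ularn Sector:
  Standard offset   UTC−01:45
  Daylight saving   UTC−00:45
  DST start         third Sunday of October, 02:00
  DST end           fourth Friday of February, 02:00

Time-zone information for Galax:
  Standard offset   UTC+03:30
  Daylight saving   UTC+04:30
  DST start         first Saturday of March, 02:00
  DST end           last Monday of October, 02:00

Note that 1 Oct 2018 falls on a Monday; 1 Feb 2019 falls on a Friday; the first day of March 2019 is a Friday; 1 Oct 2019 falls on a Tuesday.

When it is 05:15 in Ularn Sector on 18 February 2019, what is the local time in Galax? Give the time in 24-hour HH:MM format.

1 October 2018 is a Monday, so the first Sunday is October 7 and the third is October 21.
1 February 2019 is a Friday, so the first Friday is February 1 and the fourth is February 22.
18 February 2019 falls between 21 October 2018 and 22 February 2019, so daylight saving is in effect and Ularn Sector is at UTC−00:45.
05:15 Ularn Sector + 0h45m = 06:00 UTC.
1 March 2019 is a Friday, so the first Saturday is March 2.
1 October 2019 is a Tuesday, so Mondays fall on 7, 14, 21, 28; the last is October 28.
At the standard offset (UTC+03:30), 06:00 UTC + 3h30m = 09:30 Galax standard time.
The standard-time date in Galax, 18 February 2019, does not fall between 2 March and 28 October, so daylight saving is not in effect and Galax is at UTC+03:30.
06:00 UTC + 3h30m = 09:30 Galax.

09:30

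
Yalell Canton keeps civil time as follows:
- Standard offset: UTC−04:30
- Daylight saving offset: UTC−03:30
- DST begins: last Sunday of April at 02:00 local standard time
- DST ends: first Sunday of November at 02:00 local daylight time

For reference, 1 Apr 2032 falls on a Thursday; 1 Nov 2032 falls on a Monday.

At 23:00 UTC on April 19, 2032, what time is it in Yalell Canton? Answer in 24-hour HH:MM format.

18:30

1 April 2032 is a Thursday, so Sundays fall on 4, 11, 18, 25; the last is April 25.
1 November 2032 is a Monday, so the first Sunday is November 7.
At the standard offset (UTC−04:30), 23:00 UTC − 4h30m = 18:30 Yalell Canton standard time.
The standard-time date in Yalell Canton, April 19, 2032, is outside the daylight-saving period (25 April – 7 November), so Yalell Canton is on standard time, UTC−04:30.
23:00 UTC − 4h30m = 18:30 local.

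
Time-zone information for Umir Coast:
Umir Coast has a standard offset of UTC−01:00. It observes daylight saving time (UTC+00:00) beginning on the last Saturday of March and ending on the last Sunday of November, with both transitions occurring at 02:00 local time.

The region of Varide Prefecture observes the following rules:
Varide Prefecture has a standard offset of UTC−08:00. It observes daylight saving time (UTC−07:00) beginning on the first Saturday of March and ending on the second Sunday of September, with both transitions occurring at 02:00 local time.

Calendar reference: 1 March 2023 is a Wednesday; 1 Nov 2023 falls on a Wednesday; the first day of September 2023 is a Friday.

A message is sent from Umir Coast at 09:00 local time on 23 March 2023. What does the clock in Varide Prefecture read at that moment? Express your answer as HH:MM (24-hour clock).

1 March 2023 is a Wednesday, so Saturdays fall on 4, 11, 18, 25; the last is March 25.
1 November 2023 is a Wednesday, so Sundays fall on 5, 12, 19, 26; the last is November 26.
23 March 2023 is outside the daylight-saving period (25 March – 26 November), so Umir Coast is on standard time, UTC−01:00.
09:00 Umir Coast + 1h = 10:00 UTC.
1 March 2023 is a Wednesday, so the first Saturday is March 4.
1 September 2023 is a Friday, so the first Sunday is September 3 and the second is September 10.
At the standard offset (UTC−08:00), 10:00 UTC − 8h = 02:00 Varide Prefecture standard time.
The standard-time date in Varide Prefecture, 23 March 2023, falls between 4 March and 10 September, so daylight saving is in effect and Varide Prefecture is at UTC−07:00.
10:00 UTC − 7h = 03:00 Varide Prefecture.

03:00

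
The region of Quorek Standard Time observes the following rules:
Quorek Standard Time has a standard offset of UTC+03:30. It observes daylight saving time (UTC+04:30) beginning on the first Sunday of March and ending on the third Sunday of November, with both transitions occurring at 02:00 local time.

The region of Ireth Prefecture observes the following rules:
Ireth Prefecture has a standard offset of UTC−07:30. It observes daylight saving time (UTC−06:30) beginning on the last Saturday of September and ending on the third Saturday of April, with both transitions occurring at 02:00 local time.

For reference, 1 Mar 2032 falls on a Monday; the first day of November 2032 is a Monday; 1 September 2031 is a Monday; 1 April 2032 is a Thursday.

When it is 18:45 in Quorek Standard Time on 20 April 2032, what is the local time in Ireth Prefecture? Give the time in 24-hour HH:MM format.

06:45

1 March 2032 is a Monday, so the first Sunday is March 7.
1 November 2032 is a Monday, so the first Sunday is November 7 and the third is November 21.
20 April 2032 lies within the daylight-saving period (7 March – 21 November), so Quorek Standard Time is on daylight time, UTC+04:30.
18:45 Quorek Standard Time − 4h30m = 14:15 UTC.
1 September 2031 is a Monday, so Saturdays fall on 6, 13, 20, 27; the last is September 27.
1 April 2032 is a Thursday, so the first Saturday is April 3 and the third is April 17.
At the standard offset (UTC−07:30), 14:15 UTC − 7h30m = 06:45 Ireth Prefecture standard time.
The standard-time date in Ireth Prefecture, 20 April 2032, is outside the daylight-saving period (27 September 2031 – 17 April 2032), so Ireth Prefecture is on standard time, UTC−07:30.
14:15 UTC − 7h30m = 06:45 Ireth Prefecture.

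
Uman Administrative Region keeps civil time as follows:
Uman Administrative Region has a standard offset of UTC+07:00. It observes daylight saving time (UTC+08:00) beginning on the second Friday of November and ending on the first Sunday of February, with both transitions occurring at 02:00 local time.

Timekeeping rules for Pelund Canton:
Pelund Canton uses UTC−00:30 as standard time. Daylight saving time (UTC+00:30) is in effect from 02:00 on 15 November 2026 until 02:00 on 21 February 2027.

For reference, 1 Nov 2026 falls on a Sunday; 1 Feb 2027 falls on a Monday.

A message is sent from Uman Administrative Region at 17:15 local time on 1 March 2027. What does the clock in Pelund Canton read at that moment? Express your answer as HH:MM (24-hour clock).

09:45

1 November 2026 is a Sunday, so the first Friday is November 6 and the second is November 13.
1 February 2027 is a Monday, so the first Sunday is February 7.
1 March 2027 is outside the daylight-saving period (13 November 2026 – 7 February 2027), so Uman Administrative Region is on standard time, UTC+07:00.
17:15 Uman Administrative Region − 7h = 10:15 UTC.
At the standard offset (UTC−00:30), 10:15 UTC − 0h30m = 09:45 Pelund Canton standard time.
Daylight saving runs 15 November 2026 – 21 February 2027; the standard-time date in Pelund Canton, 1 March 2027, is outside that window, so Pelund Canton is on standard time at UTC−00:30.
10:15 UTC − 0h30m = 09:45 Pelund Canton.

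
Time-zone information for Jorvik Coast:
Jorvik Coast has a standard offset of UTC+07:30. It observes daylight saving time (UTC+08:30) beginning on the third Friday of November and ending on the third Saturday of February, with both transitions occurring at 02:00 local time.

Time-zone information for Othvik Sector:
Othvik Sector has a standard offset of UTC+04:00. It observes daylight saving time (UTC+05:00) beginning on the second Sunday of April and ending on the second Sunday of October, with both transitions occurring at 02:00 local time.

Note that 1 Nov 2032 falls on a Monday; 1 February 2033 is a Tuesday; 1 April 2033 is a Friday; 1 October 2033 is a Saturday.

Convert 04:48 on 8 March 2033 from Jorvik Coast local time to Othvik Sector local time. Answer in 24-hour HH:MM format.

01:18

1 November 2032 is a Monday, so the first Friday is November 5 and the third is November 19.
1 February 2033 is a Tuesday, so the first Saturday is February 5 and the third is February 19.
8 March 2033 does not fall between 19 November 2032 and 19 February 2033, so daylight saving is not in effect and Jorvik Coast is at UTC+07:30.
04:48 Jorvik Coast − 7h30m = 21:18 UTC (rolling into the previous day, 7 March 2033).
1 April 2033 is a Friday, so the first Sunday is April 3 and the second is April 10.
1 October 2033 is a Saturday, so the first Sunday is October 2 and the second is October 9.
At the standard offset (UTC+04:00), 21:18 UTC + 4h = 01:18 Othvik Sector standard time (rolling into the next day, 8 March 2033).
The standard-time date in Othvik Sector, 8 March 2033, is outside the daylight-saving period (10 April – 9 October), so Othvik Sector is on standard time, UTC+04:00.
21:18 UTC + 4h = 01:18 Othvik Sector (rolling into the next day, 8 March 2033).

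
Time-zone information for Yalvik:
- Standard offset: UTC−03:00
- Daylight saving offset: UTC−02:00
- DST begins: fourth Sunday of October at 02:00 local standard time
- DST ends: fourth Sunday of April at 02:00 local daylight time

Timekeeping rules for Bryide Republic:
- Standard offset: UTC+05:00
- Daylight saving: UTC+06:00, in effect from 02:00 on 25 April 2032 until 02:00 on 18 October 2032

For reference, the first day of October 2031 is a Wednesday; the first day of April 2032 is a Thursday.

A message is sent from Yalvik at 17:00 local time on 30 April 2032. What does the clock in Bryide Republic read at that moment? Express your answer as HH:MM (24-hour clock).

02:00

1 October 2031 is a Wednesday, so the first Sunday is October 5 and the fourth is October 26.
1 April 2032 is a Thursday, so the first Sunday is April 4 and the fourth is April 25.
30 April 2032 does not fall between 26 October 2031 and 25 April 2032, so daylight saving is not in effect and Yalvik is at UTC−03:00.
17:00 Yalvik + 3h = 20:00 UTC.
At the standard offset (UTC+05:00), 20:00 UTC + 5h = 01:00 Bryide Republic standard time (rolling into the next day, 1 May 2032).
The standard-time date in Bryide Republic, 1 May 2032, falls between 25 April and 18 October, so daylight saving is in effect and Bryide Republic is at UTC+06:00.
20:00 UTC + 6h = 02:00 Bryide Republic (rolling into the next day, 1 May 2032).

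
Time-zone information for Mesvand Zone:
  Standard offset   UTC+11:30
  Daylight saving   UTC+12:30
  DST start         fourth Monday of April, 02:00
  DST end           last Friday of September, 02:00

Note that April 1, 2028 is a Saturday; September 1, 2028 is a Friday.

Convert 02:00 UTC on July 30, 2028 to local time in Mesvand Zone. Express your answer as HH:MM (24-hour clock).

14:30

1 April 2028 is a Saturday, so the first Monday is April 3 and the fourth is April 24.
1 September 2028 is a Friday, so Fridays fall on 1, 8, 15, 22, 29; the last is September 29.
At the standard offset (UTC+11:30), 02:00 UTC + 11h30m = 13:30 Mesvand Zone standard time.
The standard-time date in Mesvand Zone, July 30, 2028, lies within the daylight-saving period (24 April – 29 September), so Mesvand Zone is on daylight time, UTC+12:30.
02:00 UTC + 12h30m = 14:30 local.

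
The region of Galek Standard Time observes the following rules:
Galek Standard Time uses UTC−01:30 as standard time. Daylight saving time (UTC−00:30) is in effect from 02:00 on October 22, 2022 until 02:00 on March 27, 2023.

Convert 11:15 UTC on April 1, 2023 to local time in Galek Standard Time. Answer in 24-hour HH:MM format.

09:45

At the standard offset (UTC−01:30), 11:15 UTC − 1h30m = 09:45 Galek Standard Time standard time.
The standard-time date in Galek Standard Time, April 1, 2023, is outside the daylight-saving period (22 October 2022 – 27 March 2023), so Galek Standard Time is on standard time, UTC−01:30.
11:15 UTC − 1h30m = 09:45 local.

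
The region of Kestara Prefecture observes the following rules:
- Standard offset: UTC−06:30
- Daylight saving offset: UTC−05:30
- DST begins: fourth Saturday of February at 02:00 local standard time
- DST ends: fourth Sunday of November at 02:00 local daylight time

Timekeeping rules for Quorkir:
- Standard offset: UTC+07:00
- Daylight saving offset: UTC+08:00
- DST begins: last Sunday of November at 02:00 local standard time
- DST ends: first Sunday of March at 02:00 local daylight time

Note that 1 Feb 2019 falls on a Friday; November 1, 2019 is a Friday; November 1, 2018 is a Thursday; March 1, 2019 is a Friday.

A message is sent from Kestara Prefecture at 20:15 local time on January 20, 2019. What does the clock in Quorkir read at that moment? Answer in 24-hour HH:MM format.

1 February 2019 is a Friday, so the first Saturday is February 2 and the fourth is February 23.
1 November 2019 is a Friday, so the first Sunday is November 3 and the fourth is November 24.
January 20, 2019 is outside the daylight-saving period (23 February – 24 November), so Kestara Prefecture is on standard time, UTC−06:30.
20:15 Kestara Prefecture + 6h30m = 02:45 UTC (rolling into the next day, 21 January 2019).
1 November 2018 is a Thursday, so Sundays fall on 4, 11, 18, 25; the last is November 25.
1 March 2019 is a Friday, so the first Sunday is March 3.
At the standard offset (UTC+07:00), 02:45 UTC + 7h = 09:45 Quorkir standard time.
The standard-time date in Quorkir, January 21, 2019, lies within the daylight-saving period (25 November 2018 – 3 March 2019), so Quorkir is on daylight time, UTC+08:00.
02:45 UTC + 8h = 10:45 Quorkir.

10:45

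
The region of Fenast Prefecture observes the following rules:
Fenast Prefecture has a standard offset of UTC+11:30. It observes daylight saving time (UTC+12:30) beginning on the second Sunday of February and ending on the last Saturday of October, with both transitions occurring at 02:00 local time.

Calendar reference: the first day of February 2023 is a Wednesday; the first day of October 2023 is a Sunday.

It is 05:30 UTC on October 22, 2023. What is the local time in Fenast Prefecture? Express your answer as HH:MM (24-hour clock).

18:00

1 February 2023 is a Wednesday, so the first Sunday is February 5 and the second is February 12.
1 October 2023 is a Sunday, so Saturdays fall on 7, 14, 21, 28; the last is October 28.
At the standard offset (UTC+11:30), 05:30 UTC + 11h30m = 17:00 Fenast Prefecture standard time.
Daylight saving runs 12 February – 28 October; the standard-time date in Fenast Prefecture, October 22, 2023, is inside that window, so Fenast Prefecture is at UTC+12:30.
05:30 UTC + 12h30m = 18:00 local.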